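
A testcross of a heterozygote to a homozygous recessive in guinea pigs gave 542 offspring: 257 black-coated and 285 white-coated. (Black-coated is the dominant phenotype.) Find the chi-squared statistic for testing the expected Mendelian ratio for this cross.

1.446

A testcross of a heterozygote (Aa × aa) gives a 1:1 phenotypic ratio.
Expected counts for N = 542 under a 1:1 ratio (total parts = 2):
  black-coated: 542 × 1/2 = 271
  white-coated: 542 × 1/2 = 271
χ² = Σ (O − E)² / E
  black-coated: (257 − 271)² / 271 = 0.7232
  white-coated: (285 − 271)² / 271 = 0.7232
χ² = 0.7232 + 0.7232 = 1.4464 ≈ 1.446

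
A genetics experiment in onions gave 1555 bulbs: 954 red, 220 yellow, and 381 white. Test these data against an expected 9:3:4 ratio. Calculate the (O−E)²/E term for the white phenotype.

The 9:3:4 ratio has 16 parts, so with N = 1555 the expected counts are:
  red: 1555 × 9/16 = 874.6875
  yellow: 1555 × 3/16 = 291.5625
  white: 1555 × 4/16 = 388.75
Contribution of white: (381 − 388.75)² / 388.75 = 0.1545

0.155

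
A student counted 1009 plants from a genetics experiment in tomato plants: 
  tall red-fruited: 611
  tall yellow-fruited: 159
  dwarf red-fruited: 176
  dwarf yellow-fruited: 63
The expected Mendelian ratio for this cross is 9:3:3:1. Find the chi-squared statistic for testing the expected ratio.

Under the 9:3:3:1 hypothesis (Σ ratio = 16, N = 1009):
  tall red-fruited: 1009 × 9/16 = 567.5625
  tall yellow-fruited: 1009 × 3/16 = 189.1875
  dwarf red-fruited: 1009 × 3/16 = 189.1875
  dwarf yellow-fruited: 1009 × 1/16 = 63.0625
χ² = Σ (O − E)² / E
  tall red-fruited: (611 − 567.5625)² / 567.5625 = 3.3244
  tall yellow-fruited: (159 − 189.1875)² / 189.1875 = 4.8168
  dwarf red-fruited: (176 − 189.1875)² / 189.1875 = 0.9192
  dwarf yellow-fruited: (63 − 63.0625)² / 63.0625 = 0.0001
χ² = 3.3244 + 4.8168 + 0.9192 + 0.0001 = 9.0605 ≈ 9.061

9.061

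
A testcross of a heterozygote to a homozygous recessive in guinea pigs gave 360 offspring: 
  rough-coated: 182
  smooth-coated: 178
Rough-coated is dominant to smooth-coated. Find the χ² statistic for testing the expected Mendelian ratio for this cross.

A testcross of a heterozygote (Aa × aa) gives a 1:1 phenotypic ratio.
The 1:1 ratio has 2 parts, so with N = 360 the expected counts are:
  rough-coated: 360 × 1/2 = 180
  smooth-coated: 360 × 1/2 = 180
χ² = Σ (O − E)² / E
  rough-coated: (182 − 180)² / 180 = 0.0222
  smooth-coated: (178 − 180)² / 180 = 0.0222
χ² = 0.0222 + 0.0222 = 0.0444 ≈ 0.044

0.044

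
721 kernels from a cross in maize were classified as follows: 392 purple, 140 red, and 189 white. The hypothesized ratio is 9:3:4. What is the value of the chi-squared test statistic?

1.050

Total ratio parts = 16. Expected numbers out of 721:
  purple: 721 × 9/16 = 405.5625
  red: 721 × 3/16 = 135.1875
  white: 721 × 4/16 = 180.25
χ² = Σ (O − E)² / E
  purple: (392 − 405.5625)² / 405.5625 = 0.4535
  red: (140 − 135.1875)² / 135.1875 = 0.1713
  white: (189 − 180.25)² / 180.25 = 0.4248
χ² = 0.4535 + 0.1713 + 0.4248 = 1.0496 ≈ 1.050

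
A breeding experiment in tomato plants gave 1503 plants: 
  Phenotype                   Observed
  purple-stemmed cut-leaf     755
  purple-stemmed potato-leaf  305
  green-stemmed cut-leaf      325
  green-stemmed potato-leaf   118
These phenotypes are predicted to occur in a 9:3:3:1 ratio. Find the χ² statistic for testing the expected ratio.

24.364

Expected counts for N = 1503 under a 9:3:3:1 ratio (total parts = 16):
  purple-stemmed cut-leaf: 1503 × 9/16 = 845.4375
  purple-stemmed potato-leaf: 1503 × 3/16 = 281.8125
  green-stemmed cut-leaf: 1503 × 3/16 = 281.8125
  green-stemmed potato-leaf: 1503 × 1/16 = 93.9375
χ² = Σ (O − E)² / E
  purple-stemmed cut-leaf: (755 − 845.4375)² / 845.4375 = 9.6742
  purple-stemmed potato-leaf: (305 − 281.8125)² / 281.8125 = 1.9079
  green-stemmed cut-leaf: (325 − 281.8125)² / 281.8125 = 6.6184
  green-stemmed potato-leaf: (118 − 93.9375)² / 93.9375 = 6.1637
χ² = 9.6742 + 1.9079 + 6.6184 + 6.1637 = 24.3642 ≈ 24.364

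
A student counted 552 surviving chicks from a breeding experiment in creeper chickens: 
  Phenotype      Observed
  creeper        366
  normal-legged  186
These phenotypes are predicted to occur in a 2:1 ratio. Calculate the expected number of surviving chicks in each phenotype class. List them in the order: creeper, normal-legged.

368, 184

Expected counts for N = 552 under a 2:1 ratio (total parts = 3):
  creeper: 552 × 2/3 = 368
  normal-legged: 552 × 1/3 = 184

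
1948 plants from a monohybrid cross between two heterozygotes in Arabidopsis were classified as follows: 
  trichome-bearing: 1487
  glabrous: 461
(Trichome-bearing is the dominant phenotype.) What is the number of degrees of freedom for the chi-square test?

1

For a monohybrid cross between heterozygotes with complete dominance, the expected phenotypic ratio is 3:1.
A goodness-of-fit test with 2 phenotype classes has df = 2 − 1 = 1.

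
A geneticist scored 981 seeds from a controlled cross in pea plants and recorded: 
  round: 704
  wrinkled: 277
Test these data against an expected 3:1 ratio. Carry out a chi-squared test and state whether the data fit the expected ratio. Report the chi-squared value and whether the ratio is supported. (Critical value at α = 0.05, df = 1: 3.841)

Under the 3:1 hypothesis (Σ ratio = 4, N = 981):
  round: 981 × 3/4 = 735.75
  wrinkled: 981 × 1/4 = 245.25
χ² = Σ (O − E)² / E
  round: (704 − 735.75)² / 735.75 = 1.3701
  wrinkled: (277 − 245.25)² / 245.25 = 4.1103
χ² = 1.3701 + 4.1103 = 5.4804 ≈ 5.480
Degrees of freedom = 2 − 1 = 1; critical value at α = 0.05 is 3.841.
Since 5.480 > 3.841, we reject the null hypothesis — the data do not fit the 3:1 ratio.

5.480; not consistent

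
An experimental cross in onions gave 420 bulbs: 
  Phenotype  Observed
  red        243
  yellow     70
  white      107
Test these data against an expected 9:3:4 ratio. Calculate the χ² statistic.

The 9:3:4 ratio has 16 parts, so with N = 420 the expected counts are:
  red: 420 × 9/16 = 236.25
  yellow: 420 × 3/16 = 78.75
  white: 420 × 4/16 = 105
χ² = Σ (O − E)² / E
  red: (243 − 236.25)² / 236.25 = 0.1929
  yellow: (70 − 78.75)² / 78.75 = 0.9722
  white: (107 − 105)² / 105 = 0.0381
χ² = 0.1929 + 0.9722 + 0.0381 = 1.2032 ≈ 1.203

1.203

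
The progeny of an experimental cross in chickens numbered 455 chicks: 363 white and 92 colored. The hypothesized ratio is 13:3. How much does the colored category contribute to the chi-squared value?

0.524

Total ratio parts = 16. Expected numbers out of 455:
  white: 455 × 13/16 = 369.6875
  colored: 455 × 3/16 = 85.3125
Contribution of colored: (92 − 85.3125)² / 85.3125 = 0.5242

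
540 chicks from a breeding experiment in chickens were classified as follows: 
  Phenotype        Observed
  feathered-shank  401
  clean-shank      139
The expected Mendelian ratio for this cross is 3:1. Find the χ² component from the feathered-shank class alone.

0.040

The 3:1 ratio has 4 parts, so with N = 540 the expected counts are:
  feathered-shank: 540 × 3/4 = 405
  clean-shank: 540 × 1/4 = 135
Contribution of feathered-shank: (401 − 405)² / 405 = 0.0395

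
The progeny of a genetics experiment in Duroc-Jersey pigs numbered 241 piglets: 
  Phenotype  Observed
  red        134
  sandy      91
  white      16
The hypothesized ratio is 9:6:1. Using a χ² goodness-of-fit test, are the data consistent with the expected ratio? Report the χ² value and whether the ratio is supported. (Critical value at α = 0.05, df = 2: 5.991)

0.081; consistent

Total ratio parts = 16. Expected numbers out of 241:
  red: 241 × 9/16 = 135.5625
  sandy: 241 × 6/16 = 90.375
  white: 241 × 1/16 = 15.0625
χ² = Σ (O − E)² / E
  red: (134 − 135.5625)² / 135.5625 = 0.0180
  sandy: (91 − 90.375)² / 90.375 = 0.0043
  white: (16 − 15.0625)² / 15.0625 = 0.0584
χ² = 0.0180 + 0.0043 + 0.0584 = 0.0807 ≈ 0.081
Degrees of freedom = 3 − 1 = 2; critical value at α = 0.05 is 5.991.
Since 0.081 < 5.991, we fail to reject the null hypothesis — the data are consistent with the 9:6:1 ratio.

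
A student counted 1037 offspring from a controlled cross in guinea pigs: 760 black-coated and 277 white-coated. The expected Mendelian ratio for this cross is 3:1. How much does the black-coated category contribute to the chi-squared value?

0.405

Expected counts for N = 1037 under a 3:1 ratio (total parts = 4):
  black-coated: 1037 × 3/4 = 777.75
  white-coated: 1037 × 1/4 = 259.25
Contribution of black-coated: (760 − 777.75)² / 777.75 = 0.4051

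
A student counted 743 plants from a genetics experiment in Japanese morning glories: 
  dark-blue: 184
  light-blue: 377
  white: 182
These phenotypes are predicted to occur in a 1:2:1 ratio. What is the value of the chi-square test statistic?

0.174

The 1:2:1 ratio has 4 parts, so with N = 743 the expected counts are:
  dark-blue: 743 × 1/4 = 185.75
  light-blue: 743 × 2/4 = 371.5
  white: 743 × 1/4 = 185.75
χ² = Σ (O − E)² / E
  dark-blue: (184 − 185.75)² / 185.75 = 0.0165
  light-blue: (377 − 371.5)² / 371.5 = 0.0814
  white: (182 − 185.75)² / 185.75 = 0.0757
χ² = 0.0165 + 0.0814 + 0.0757 = 0.1736 ≈ 0.174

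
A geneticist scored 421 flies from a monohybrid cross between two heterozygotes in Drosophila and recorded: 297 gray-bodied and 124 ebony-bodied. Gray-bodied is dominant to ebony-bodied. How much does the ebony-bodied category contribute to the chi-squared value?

3.340

For a monohybrid cross between heterozygotes with complete dominance, the expected phenotypic ratio is 3:1.
Under the 3:1 hypothesis (Σ ratio = 4, N = 421):
  gray-bodied: 421 × 3/4 = 315.75
  ebony-bodied: 421 × 1/4 = 105.25
Contribution of ebony-bodied: (124 − 105.25)² / 105.25 = 3.3403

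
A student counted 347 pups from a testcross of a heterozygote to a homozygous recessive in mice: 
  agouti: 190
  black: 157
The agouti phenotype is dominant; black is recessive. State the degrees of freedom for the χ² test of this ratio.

A testcross of a heterozygote (Aa × aa) gives a 1:1 phenotypic ratio.
A goodness-of-fit test with 2 phenotype classes has df = 2 − 1 = 1.

1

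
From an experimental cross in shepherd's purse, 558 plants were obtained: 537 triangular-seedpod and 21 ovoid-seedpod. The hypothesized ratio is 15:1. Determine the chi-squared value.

5.888

Under the 15:1 hypothesis (Σ ratio = 16, N = 558):
  triangular-seedpod: 558 × 15/16 = 523.125
  ovoid-seedpod: 558 × 1/16 = 34.875
χ² = Σ (O − E)² / E
  triangular-seedpod: (537 − 523.125)² / 523.125 = 0.3680
  ovoid-seedpod: (21 − 34.875)² / 34.875 = 5.5202
χ² = 0.3680 + 5.5202 = 5.8882 ≈ 5.888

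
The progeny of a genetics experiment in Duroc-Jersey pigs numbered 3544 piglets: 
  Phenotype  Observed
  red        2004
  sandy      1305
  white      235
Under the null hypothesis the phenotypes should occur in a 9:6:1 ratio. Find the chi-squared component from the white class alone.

Total ratio parts = 16. Expected numbers out of 3544:
  red: 3544 × 9/16 = 1993.5
  sandy: 3544 × 6/16 = 1329
  white: 3544 × 1/16 = 221.5
Contribution of white: (235 − 221.5)² / 221.5 = 0.8228

0.823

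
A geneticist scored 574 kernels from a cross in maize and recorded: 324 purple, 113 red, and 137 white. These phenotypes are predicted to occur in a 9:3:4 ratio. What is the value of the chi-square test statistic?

Total ratio parts = 16. Expected numbers out of 574:
  purple: 574 × 9/16 = 322.875
  red: 574 × 3/16 = 107.625
  white: 574 × 4/16 = 143.5
χ² = Σ (O − E)² / E
  purple: (324 − 322.875)² / 322.875 = 0.0039
  red: (113 − 107.625)² / 107.625 = 0.2684
  white: (137 − 143.5)² / 143.5 = 0.2944
χ² = 0.0039 + 0.2684 + 0.2944 = 0.5667 ≈ 0.567

0.567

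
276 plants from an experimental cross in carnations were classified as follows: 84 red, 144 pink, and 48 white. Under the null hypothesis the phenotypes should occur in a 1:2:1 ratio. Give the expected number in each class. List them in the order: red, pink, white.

Total ratio parts = 4. Expected numbers out of 276:
  red: 276 × 1/4 = 69
  pink: 276 × 2/4 = 138
  white: 276 × 1/4 = 69

69, 138, 69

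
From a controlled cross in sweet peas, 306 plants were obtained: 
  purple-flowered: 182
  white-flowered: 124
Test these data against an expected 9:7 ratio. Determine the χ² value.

Under the 9:7 hypothesis (Σ ratio = 16, N = 306):
  purple-flowered: 306 × 9/16 = 172.125
  white-flowered: 306 × 7/16 = 133.875
χ² = Σ (O − E)² / E
  purple-flowered: (182 − 172.125)² / 172.125 = 0.5665
  white-flowered: (124 − 133.875)² / 133.875 = 0.7284
χ² = 0.5665 + 0.7284 = 1.2949 ≈ 1.295

1.295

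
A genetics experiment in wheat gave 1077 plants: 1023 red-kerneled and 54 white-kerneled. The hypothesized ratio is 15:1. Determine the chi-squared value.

2.808

Total ratio parts = 16. Expected numbers out of 1077:
  red-kerneled: 1077 × 15/16 = 1009.6875
  white-kerneled: 1077 × 1/16 = 67.3125
χ² = Σ (O − E)² / E
  red-kerneled: (1023 − 1009.6875)² / 1009.6875 = 0.1755
  white-kerneled: (54 − 67.3125)² / 67.3125 = 2.6328
χ² = 0.1755 + 2.6328 = 2.8083 ≈ 2.808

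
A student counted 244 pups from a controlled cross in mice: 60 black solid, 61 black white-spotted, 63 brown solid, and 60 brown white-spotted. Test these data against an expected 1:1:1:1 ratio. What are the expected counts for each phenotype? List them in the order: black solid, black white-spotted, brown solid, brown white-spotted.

61, 61, 61, 61

Expected counts for N = 244 under a 1:1:1:1 ratio (total parts = 4):
  black solid: 244 × 1/4 = 61
  black white-spotted: 244 × 1/4 = 61
  brown solid: 244 × 1/4 = 61
  brown white-spotted: 244 × 1/4 = 61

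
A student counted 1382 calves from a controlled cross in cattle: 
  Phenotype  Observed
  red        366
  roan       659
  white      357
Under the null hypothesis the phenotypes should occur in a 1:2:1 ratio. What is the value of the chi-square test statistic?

Under the 1:2:1 hypothesis (Σ ratio = 4, N = 1382):
  red: 1382 × 1/4 = 345.5
  roan: 1382 × 2/4 = 691
  white: 1382 × 1/4 = 345.5
χ² = Σ (O − E)² / E
  red: (366 − 345.5)² / 345.5 = 1.2164
  roan: (659 − 691)² / 691 = 1.4819
  white: (357 − 345.5)² / 345.5 = 0.3828
χ² = 1.2164 + 1.4819 + 0.3828 = 3.0811 ≈ 3.081

3.081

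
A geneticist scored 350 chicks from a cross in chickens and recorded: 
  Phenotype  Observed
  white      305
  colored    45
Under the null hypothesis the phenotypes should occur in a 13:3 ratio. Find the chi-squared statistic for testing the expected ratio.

7.978

Total ratio parts = 16. Expected numbers out of 350:
  white: 350 × 13/16 = 284.375
  colored: 350 × 3/16 = 65.625
χ² = Σ (O − E)² / E
  white: (305 − 284.375)² / 284.375 = 1.4959
  colored: (45 − 65.625)² / 65.625 = 6.4821
χ² = 1.4959 + 6.4821 = 7.978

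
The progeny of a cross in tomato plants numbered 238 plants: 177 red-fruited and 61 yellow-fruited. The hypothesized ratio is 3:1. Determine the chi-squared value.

0.050

Total ratio parts = 4. Expected numbers out of 238:
  red-fruited: 238 × 3/4 = 178.5
  yellow-fruited: 238 × 1/4 = 59.5
χ² = Σ (O − E)² / E
  red-fruited: (177 − 178.5)² / 178.5 = 0.0126
  yellow-fruited: (61 − 59.5)² / 59.5 = 0.0378
χ² = 0.0126 + 0.0378 = 0.0504 ≈ 0.050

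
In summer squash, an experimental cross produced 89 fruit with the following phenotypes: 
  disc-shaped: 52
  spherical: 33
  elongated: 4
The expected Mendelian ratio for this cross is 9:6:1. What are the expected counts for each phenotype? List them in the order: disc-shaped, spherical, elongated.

50.0625, 33.375, 5.5625

Under the 9:6:1 hypothesis (Σ ratio = 16, N = 89):
  disc-shaped: 89 × 9/16 = 50.0625
  spherical: 89 × 6/16 = 33.375
  elongated: 89 × 1/16 = 5.5625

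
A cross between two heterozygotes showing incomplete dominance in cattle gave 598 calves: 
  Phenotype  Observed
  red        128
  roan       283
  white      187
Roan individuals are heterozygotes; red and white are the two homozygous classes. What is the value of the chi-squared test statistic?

13.355

With incomplete dominance, a heterozygote × heterozygote cross gives a 1:2:1 phenotypic ratio.
Expected counts for N = 598 under a 1:2:1 ratio (total parts = 4):
  red: 598 × 1/4 = 149.5
  roan: 598 × 2/4 = 299
  white: 598 × 1/4 = 149.5
χ² = Σ (O − E)² / E
  red: (128 − 149.5)² / 149.5 = 3.0920
  roan: (283 − 299)² / 299 = 0.8562
  white: (187 − 149.5)² / 149.5 = 9.4064
χ² = 3.0920 + 0.8562 + 9.4064 = 13.3546 ≈ 13.355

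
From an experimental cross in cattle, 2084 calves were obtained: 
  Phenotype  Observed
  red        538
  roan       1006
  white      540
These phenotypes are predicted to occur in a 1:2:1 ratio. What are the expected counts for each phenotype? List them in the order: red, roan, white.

521, 1042, 521

The 1:2:1 ratio has 4 parts, so with N = 2084 the expected counts are:
  red: 2084 × 1/4 = 521
  roan: 2084 × 2/4 = 1042
  white: 2084 × 1/4 = 521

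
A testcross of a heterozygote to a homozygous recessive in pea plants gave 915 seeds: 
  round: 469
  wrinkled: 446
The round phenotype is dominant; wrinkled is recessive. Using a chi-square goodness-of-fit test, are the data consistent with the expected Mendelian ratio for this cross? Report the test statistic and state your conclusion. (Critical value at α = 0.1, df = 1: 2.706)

A testcross of a heterozygote (Aa × aa) gives a 1:1 phenotypic ratio.
Expected counts for N = 915 under a 1:1 ratio (total parts = 2):
  round: 915 × 1/2 = 457.5
  wrinkled: 915 × 1/2 = 457.5
χ² = Σ (O − E)² / E
  round: (469 − 457.5)² / 457.5 = 0.2891
  wrinkled: (446 − 457.5)² / 457.5 = 0.2891
χ² = 0.2891 + 0.2891 = 0.5782 ≈ 0.578
Degrees of freedom = 2 − 1 = 1; critical value at α = 0.1 is 2.706.
Since 0.578 < 2.706, we fail to reject the null hypothesis — the data are consistent with the 1:1 ratio.

0.578; consistent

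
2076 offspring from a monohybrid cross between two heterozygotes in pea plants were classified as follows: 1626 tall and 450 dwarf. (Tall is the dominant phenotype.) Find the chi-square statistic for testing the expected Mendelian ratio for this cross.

12.231

For a monohybrid cross between heterozygotes with complete dominance, the expected phenotypic ratio is 3:1.
Total ratio parts = 4. Expected numbers out of 2076:
  tall: 2076 × 3/4 = 1557
  dwarf: 2076 × 1/4 = 519
χ² = Σ (O − E)² / E
  tall: (1626 − 1557)² / 1557 = 3.0578
  dwarf: (450 − 519)² / 519 = 9.1734
χ² = 3.0578 + 9.1734 = 12.2312 ≈ 12.231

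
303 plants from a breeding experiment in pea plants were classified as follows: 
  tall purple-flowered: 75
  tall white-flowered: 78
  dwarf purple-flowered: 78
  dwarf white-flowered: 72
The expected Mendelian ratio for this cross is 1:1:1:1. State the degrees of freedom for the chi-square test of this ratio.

A goodness-of-fit test with 4 phenotype classes has df = 4 − 1 = 3.

3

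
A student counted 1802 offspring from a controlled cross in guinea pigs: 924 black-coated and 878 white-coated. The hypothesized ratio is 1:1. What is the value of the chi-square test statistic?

1.174

Under the 1:1 hypothesis (Σ ratio = 2, N = 1802):
  black-coated: 1802 × 1/2 = 901
  white-coated: 1802 × 1/2 = 901
χ² = Σ (O − E)² / E
  black-coated: (924 − 901)² / 901 = 0.5871
  white-coated: (878 − 901)² / 901 = 0.5871
χ² = 0.5871 + 0.5871 = 1.1742 ≈ 1.174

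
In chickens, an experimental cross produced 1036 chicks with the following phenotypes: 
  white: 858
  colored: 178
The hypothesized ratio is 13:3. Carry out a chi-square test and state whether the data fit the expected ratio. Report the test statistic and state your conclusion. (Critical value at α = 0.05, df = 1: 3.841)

The 13:3 ratio has 16 parts, so with N = 1036 the expected counts are:
  white: 1036 × 13/16 = 841.75
  colored: 1036 × 3/16 = 194.25
χ² = Σ (O − E)² / E
  white: (858 − 841.75)² / 841.75 = 0.3137
  colored: (178 − 194.25)² / 194.25 = 1.3594
χ² = 0.3137 + 1.3594 = 1.6731 ≈ 1.673
Degrees of freedom = 2 − 1 = 1; critical value at α = 0.05 is 3.841.
Since 1.673 < 3.841, we fail to reject the null hypothesis — the data are consistent with the 13:3 ratio.

1.673; consistent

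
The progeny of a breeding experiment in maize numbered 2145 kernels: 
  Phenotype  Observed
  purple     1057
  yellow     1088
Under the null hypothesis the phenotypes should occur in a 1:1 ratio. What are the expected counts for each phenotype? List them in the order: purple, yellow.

Expected counts for N = 2145 under a 1:1 ratio (total parts = 2):
  purple: 2145 × 1/2 = 1072.5
  yellow: 2145 × 1/2 = 1072.5

1072.5, 1072.5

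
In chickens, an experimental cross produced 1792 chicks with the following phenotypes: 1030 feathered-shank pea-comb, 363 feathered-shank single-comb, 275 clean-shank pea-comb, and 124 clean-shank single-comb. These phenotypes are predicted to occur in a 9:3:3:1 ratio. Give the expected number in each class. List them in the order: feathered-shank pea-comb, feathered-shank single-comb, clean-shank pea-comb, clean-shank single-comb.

Expected counts for N = 1792 under a 9:3:3:1 ratio (total parts = 16):
  feathered-shank pea-comb: 1792 × 9/16 = 1008
  feathered-shank single-comb: 1792 × 3/16 = 336
  clean-shank pea-comb: 1792 × 3/16 = 336
  clean-shank single-comb: 1792 × 1/16 = 112

1008, 336, 336, 112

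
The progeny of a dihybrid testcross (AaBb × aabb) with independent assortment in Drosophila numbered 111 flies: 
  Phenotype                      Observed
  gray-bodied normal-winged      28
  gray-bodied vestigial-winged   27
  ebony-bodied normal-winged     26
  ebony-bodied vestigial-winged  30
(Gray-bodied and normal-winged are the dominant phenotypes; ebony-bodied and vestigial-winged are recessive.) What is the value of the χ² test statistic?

A dihybrid testcross with independent assortment gives a 1:1:1:1 ratio.
Total ratio parts = 4. Expected numbers out of 111:
  gray-bodied normal-winged: 111 × 1/4 = 27.75
  gray-bodied vestigial-winged: 111 × 1/4 = 27.75
  ebony-bodied normal-winged: 111 × 1/4 = 27.75
  ebony-bodied vestigial-winged: 111 × 1/4 = 27.75
χ² = Σ (O − E)² / E
  gray-bodied normal-winged: (28 − 27.75)² / 27.75 = 0.0023
  gray-bodied vestigial-winged: (27 − 27.75)² / 27.75 = 0.0203
  ebony-bodied normal-winged: (26 − 27.75)² / 27.75 = 0.1104
  ebony-bodied vestigial-winged: (30 − 27.75)² / 27.75 = 0.1824
χ² = 0.0023 + 0.0203 + 0.1104 + 0.1824 = 0.3154 ≈ 0.315

0.315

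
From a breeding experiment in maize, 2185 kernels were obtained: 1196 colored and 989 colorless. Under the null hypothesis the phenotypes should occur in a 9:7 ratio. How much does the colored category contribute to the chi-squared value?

0.889

The 9:7 ratio has 16 parts, so with N = 2185 the expected counts are:
  colored: 2185 × 9/16 = 1229.0625
  colorless: 2185 × 7/16 = 955.9375
Contribution of colored: (1196 − 1229.0625)² / 1229.0625 = 0.8894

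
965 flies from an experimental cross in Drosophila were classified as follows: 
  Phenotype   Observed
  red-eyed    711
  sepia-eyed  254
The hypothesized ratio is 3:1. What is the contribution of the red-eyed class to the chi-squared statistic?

0.225

Expected counts for N = 965 under a 3:1 ratio (total parts = 4):
  red-eyed: 965 × 3/4 = 723.75
  sepia-eyed: 965 × 1/4 = 241.25
Contribution of red-eyed: (711 − 723.75)² / 723.75 = 0.2246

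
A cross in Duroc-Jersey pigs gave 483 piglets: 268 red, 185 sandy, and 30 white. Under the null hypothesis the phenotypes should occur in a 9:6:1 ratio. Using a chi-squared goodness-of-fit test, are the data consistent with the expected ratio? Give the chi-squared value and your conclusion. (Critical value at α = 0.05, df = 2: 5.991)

Total ratio parts = 16. Expected numbers out of 483:
  red: 483 × 9/16 = 271.6875
  sandy: 483 × 6/16 = 181.125
  white: 483 × 1/16 = 30.1875
χ² = Σ (O − E)² / E
  red: (268 − 271.6875)² / 271.6875 = 0.0500
  sandy: (185 − 181.125)² / 181.125 = 0.0829
  white: (30 − 30.1875)² / 30.1875 = 0.0012
χ² = 0.0500 + 0.0829 + 0.0012 = 0.1341 ≈ 0.134
Degrees of freedom = 3 − 1 = 2; critical value at α = 0.05 is 5.991.
Since 0.134 < 5.991, we fail to reject the null hypothesis — the data are consistent with the 9:6:1 ratio.

0.134; consistent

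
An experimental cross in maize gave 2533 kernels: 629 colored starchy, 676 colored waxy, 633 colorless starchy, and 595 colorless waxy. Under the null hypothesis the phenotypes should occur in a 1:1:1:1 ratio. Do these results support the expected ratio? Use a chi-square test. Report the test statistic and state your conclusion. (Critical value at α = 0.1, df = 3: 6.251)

Under the 1:1:1:1 hypothesis (Σ ratio = 4, N = 2533):
  colored starchy: 2533 × 1/4 = 633.25
  colored waxy: 2533 × 1/4 = 633.25
  colorless starchy: 2533 × 1/4 = 633.25
  colorless waxy: 2533 × 1/4 = 633.25
χ² = Σ (O − E)² / E
  colored starchy: (629 − 633.25)² / 633.25 = 0.0285
  colored waxy: (676 − 633.25)² / 633.25 = 2.8860
  colorless starchy: (633 − 633.25)² / 633.25 = 0.0001
  colorless waxy: (595 − 633.25)² / 633.25 = 2.3104
χ² = 0.0285 + 2.8860 + 0.0001 + 2.3104 = 5.225
Degrees of freedom = 4 − 1 = 3; critical value at α = 0.1 is 6.251.
Since 5.225 < 6.251, we fail to reject the null hypothesis — the data are consistent with the 1:1:1:1 ratio.

5.225; consistent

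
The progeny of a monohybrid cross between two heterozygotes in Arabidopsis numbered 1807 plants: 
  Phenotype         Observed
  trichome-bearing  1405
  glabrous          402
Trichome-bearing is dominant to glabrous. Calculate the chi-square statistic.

7.305

For a monohybrid cross between heterozygotes with complete dominance, the expected phenotypic ratio is 3:1.
Under the 3:1 hypothesis (Σ ratio = 4, N = 1807):
  trichome-bearing: 1807 × 3/4 = 1355.25
  glabrous: 1807 × 1/4 = 451.75
χ² = Σ (O − E)² / E
  trichome-bearing: (1405 − 1355.25)² / 1355.25 = 1.8263
  glabrous: (402 − 451.75)² / 451.75 = 5.4788
χ² = 1.8263 + 5.4788 = 7.3051 ≈ 7.305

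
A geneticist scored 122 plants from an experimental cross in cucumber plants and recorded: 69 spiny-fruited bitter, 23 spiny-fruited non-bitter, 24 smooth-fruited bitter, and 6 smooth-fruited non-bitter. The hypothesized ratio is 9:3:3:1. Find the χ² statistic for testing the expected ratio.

Under the 9:3:3:1 hypothesis (Σ ratio = 16, N = 122):
  spiny-fruited bitter: 122 × 9/16 = 68.625
  spiny-fruited non-bitter: 122 × 3/16 = 22.875
  smooth-fruited bitter: 122 × 3/16 = 22.875
  smooth-fruited non-bitter: 122 × 1/16 = 7.625
χ² = Σ (O − E)² / E
  spiny-fruited bitter: (69 − 68.625)² / 68.625 = 0.0020
  spiny-fruited non-bitter: (23 − 22.875)² / 22.875 = 0.0007
  smooth-fruited bitter: (24 − 22.875)² / 22.875 = 0.0553
  smooth-fruited non-bitter: (6 − 7.625)² / 7.625 = 0.3463
χ² = 0.0020 + 0.0007 + 0.0553 + 0.3463 = 0.4043 ≈ 0.404

0.404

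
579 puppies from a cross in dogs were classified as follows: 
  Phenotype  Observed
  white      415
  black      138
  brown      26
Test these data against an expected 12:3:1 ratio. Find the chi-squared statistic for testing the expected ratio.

The 12:3:1 ratio has 16 parts, so with N = 579 the expected counts are:
  white: 579 × 12/16 = 434.25
  black: 579 × 3/16 = 108.5625
  brown: 579 × 1/16 = 36.1875
χ² = Σ (O − E)² / E
  white: (415 − 434.25)² / 434.25 = 0.8533
  black: (138 − 108.5625)² / 108.5625 = 7.9822
  brown: (26 − 36.1875)² / 36.1875 = 2.8680
χ² = 0.8533 + 7.9822 + 2.8680 = 11.7035 ≈ 11.704

11.704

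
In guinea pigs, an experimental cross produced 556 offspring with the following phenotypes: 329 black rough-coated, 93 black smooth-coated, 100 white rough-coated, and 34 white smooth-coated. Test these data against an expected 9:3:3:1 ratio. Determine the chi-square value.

2.248

Under the 9:3:3:1 hypothesis (Σ ratio = 16, N = 556):
  black rough-coated: 556 × 9/16 = 312.75
  black smooth-coated: 556 × 3/16 = 104.25
  white rough-coated: 556 × 3/16 = 104.25
  white smooth-coated: 556 × 1/16 = 34.75
χ² = Σ (O − E)² / E
  black rough-coated: (329 − 312.75)² / 312.75 = 0.8443
  black smooth-coated: (93 − 104.25)² / 104.25 = 1.2140
  white rough-coated: (100 − 104.25)² / 104.25 = 0.1733
  white smooth-coated: (34 − 34.75)² / 34.75 = 0.0162
χ² = 0.8443 + 1.2140 + 0.1733 + 0.0162 = 2.2478 ≈ 2.248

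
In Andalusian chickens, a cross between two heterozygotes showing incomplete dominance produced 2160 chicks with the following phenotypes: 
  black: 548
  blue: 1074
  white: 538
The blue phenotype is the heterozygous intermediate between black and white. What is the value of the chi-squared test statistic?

0.159

With incomplete dominance, a heterozygote × heterozygote cross gives a 1:2:1 phenotypic ratio.
Expected counts for N = 2160 under a 1:2:1 ratio (total parts = 4):
  black: 2160 × 1/4 = 540
  blue: 2160 × 2/4 = 1080
  white: 2160 × 1/4 = 540
χ² = Σ (O − E)² / E
  black: (548 − 540)² / 540 = 0.1185
  blue: (1074 − 1080)² / 1080 = 0.0333
  white: (538 − 540)² / 540 = 0.0074
χ² = 0.1185 + 0.0333 + 0.0074 = 0.1592 ≈ 0.159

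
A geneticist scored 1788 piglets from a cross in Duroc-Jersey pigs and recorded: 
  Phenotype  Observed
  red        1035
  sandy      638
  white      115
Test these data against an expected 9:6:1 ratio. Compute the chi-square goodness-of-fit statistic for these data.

2.521

Under the 9:6:1 hypothesis (Σ ratio = 16, N = 1788):
  red: 1788 × 9/16 = 1005.75
  sandy: 1788 × 6/16 = 670.5
  white: 1788 × 1/16 = 111.75
χ² = Σ (O − E)² / E
  red: (1035 − 1005.75)² / 1005.75 = 0.8507
  sandy: (638 − 670.5)² / 670.5 = 1.5753
  white: (115 − 111.75)² / 111.75 = 0.0945
χ² = 0.8507 + 1.5753 + 0.0945 = 2.5205 ≈ 2.521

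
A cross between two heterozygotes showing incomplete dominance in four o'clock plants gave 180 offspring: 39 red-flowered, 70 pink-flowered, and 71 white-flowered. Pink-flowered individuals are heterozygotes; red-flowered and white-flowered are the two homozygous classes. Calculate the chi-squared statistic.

20.267

With incomplete dominance, a heterozygote × heterozygote cross gives a 1:2:1 phenotypic ratio.
Expected counts for N = 180 under a 1:2:1 ratio (total parts = 4):
  red-flowered: 180 × 1/4 = 45
  pink-flowered: 180 × 2/4 = 90
  white-flowered: 180 × 1/4 = 45
χ² = Σ (O − E)² / E
  red-flowered: (39 − 45)² / 45 = 0.8000
  pink-flowered: (70 − 90)² / 90 = 4.4444
  white-flowered: (71 − 45)² / 45 = 15.0222
χ² = 0.8000 + 4.4444 + 15.0222 = 20.2666 ≈ 20.267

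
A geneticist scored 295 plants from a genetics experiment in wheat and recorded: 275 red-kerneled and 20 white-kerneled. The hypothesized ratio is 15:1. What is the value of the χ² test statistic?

Expected counts for N = 295 under a 15:1 ratio (total parts = 16):
  red-kerneled: 295 × 15/16 = 276.5625
  white-kerneled: 295 × 1/16 = 18.4375
χ² = Σ (O − E)² / E
  red-kerneled: (275 − 276.5625)² / 276.5625 = 0.0088
  white-kerneled: (20 − 18.4375)² / 18.4375 = 0.1324
χ² = 0.0088 + 0.1324 = 0.1412 ≈ 0.141

0.141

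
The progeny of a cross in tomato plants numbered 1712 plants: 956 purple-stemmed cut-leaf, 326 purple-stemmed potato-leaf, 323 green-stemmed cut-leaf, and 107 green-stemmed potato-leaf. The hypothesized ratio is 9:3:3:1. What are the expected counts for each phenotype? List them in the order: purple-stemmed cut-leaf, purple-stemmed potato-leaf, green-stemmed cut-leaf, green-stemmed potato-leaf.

Expected counts for N = 1712 under a 9:3:3:1 ratio (total parts = 16):
  purple-stemmed cut-leaf: 1712 × 9/16 = 963
  purple-stemmed potato-leaf: 1712 × 3/16 = 321
  green-stemmed cut-leaf: 1712 × 3/16 = 321
  green-stemmed potato-leaf: 1712 × 1/16 = 107

963, 321, 321, 107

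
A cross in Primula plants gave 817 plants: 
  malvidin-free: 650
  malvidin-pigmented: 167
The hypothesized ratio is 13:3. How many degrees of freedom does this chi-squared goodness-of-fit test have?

1

A goodness-of-fit test with 2 phenotype classes has df = 2 − 1 = 1.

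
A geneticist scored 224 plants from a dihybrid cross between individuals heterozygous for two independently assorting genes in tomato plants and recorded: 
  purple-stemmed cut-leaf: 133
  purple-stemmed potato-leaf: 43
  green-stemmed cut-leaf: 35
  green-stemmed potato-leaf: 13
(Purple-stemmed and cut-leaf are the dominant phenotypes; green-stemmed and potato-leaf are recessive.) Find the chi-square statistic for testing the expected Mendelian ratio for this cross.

A dihybrid F₂ with independent assortment and complete dominance at both loci gives a 9:3:3:1 phenotypic ratio.
The 9:3:3:1 ratio has 16 parts, so with N = 224 the expected counts are:
  purple-stemmed cut-leaf: 224 × 9/16 = 126
  purple-stemmed potato-leaf: 224 × 3/16 = 42
  green-stemmed cut-leaf: 224 × 3/16 = 42
  green-stemmed potato-leaf: 224 × 1/16 = 14
χ² = Σ (O − E)² / E
  purple-stemmed cut-leaf: (133 − 126)² / 126 = 0.3889
  purple-stemmed potato-leaf: (43 − 42)² / 42 = 0.0238
  green-stemmed cut-leaf: (35 − 42)² / 42 = 1.1667
  green-stemmed potato-leaf: (13 − 14)² / 14 = 0.0714
χ² = 0.3889 + 0.0238 + 1.1667 + 0.0714 = 1.6508 ≈ 1.651

1.651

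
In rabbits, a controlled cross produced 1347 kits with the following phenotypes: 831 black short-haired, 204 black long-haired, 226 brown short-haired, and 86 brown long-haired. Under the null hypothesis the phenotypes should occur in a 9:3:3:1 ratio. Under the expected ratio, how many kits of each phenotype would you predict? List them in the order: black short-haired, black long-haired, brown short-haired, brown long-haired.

Under the 9:3:3:1 hypothesis (Σ ratio = 16, N = 1347):
  black short-haired: 1347 × 9/16 = 757.6875
  black long-haired: 1347 × 3/16 = 252.5625
  brown short-haired: 1347 × 3/16 = 252.5625
  brown long-haired: 1347 × 1/16 = 84.1875

757.6875, 252.5625, 252.5625, 84.1875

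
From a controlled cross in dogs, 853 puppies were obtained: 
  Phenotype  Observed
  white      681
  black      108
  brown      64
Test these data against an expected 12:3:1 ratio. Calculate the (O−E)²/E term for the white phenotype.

The 12:3:1 ratio has 16 parts, so with N = 853 the expected counts are:
  white: 853 × 12/16 = 639.75
  black: 853 × 3/16 = 159.9375
  brown: 853 × 1/16 = 53.3125
Contribution of white: (681 − 639.75)² / 639.75 = 2.6597

2.660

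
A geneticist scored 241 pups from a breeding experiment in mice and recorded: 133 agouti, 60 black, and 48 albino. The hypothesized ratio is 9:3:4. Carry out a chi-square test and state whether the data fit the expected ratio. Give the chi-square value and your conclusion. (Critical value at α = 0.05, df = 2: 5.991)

7.395; not consistent

Expected counts for N = 241 under a 9:3:4 ratio (total parts = 16):
  agouti: 241 × 9/16 = 135.5625
  black: 241 × 3/16 = 45.1875
  albino: 241 × 4/16 = 60.25
χ² = Σ (O − E)² / E
  agouti: (133 − 135.5625)² / 135.5625 = 0.0484
  black: (60 − 45.1875)² / 45.1875 = 4.8555
  albino: (48 − 60.25)² / 60.25 = 2.4907
χ² = 0.0484 + 4.8555 + 2.4907 = 7.3946 ≈ 7.395
Degrees of freedom = 3 − 1 = 2; critical value at α = 0.05 is 5.991.
Since 7.395 > 5.991, we reject the null hypothesis — the data do not fit the 9:3:4 ratio.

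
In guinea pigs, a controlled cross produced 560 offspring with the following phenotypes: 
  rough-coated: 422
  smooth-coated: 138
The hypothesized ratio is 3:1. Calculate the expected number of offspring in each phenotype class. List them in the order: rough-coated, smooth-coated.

420, 140

Expected counts for N = 560 under a 3:1 ratio (total parts = 4):
  rough-coated: 560 × 3/4 = 420
  smooth-coated: 560 × 1/4 = 140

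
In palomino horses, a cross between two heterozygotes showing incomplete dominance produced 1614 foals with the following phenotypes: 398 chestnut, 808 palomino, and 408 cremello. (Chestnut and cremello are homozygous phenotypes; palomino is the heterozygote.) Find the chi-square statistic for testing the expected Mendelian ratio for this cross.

0.126

With incomplete dominance, a heterozygote × heterozygote cross gives a 1:2:1 phenotypic ratio.
Total ratio parts = 4. Expected numbers out of 1614:
  chestnut: 1614 × 1/4 = 403.5
  palomino: 1614 × 2/4 = 807
  cremello: 1614 × 1/4 = 403.5
χ² = Σ (O − E)² / E
  chestnut: (398 − 403.5)² / 403.5 = 0.0750
  palomino: (808 − 807)² / 807 = 0.0012
  cremello: (408 − 403.5)² / 403.5 = 0.0502
χ² = 0.0750 + 0.0012 + 0.0502 = 0.1264 ≈ 0.126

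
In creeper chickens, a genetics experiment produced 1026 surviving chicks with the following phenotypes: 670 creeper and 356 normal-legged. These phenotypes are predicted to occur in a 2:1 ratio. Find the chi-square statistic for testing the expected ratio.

Expected counts for N = 1026 under a 2:1 ratio (total parts = 3):
  creeper: 1026 × 2/3 = 684
  normal-legged: 1026 × 1/3 = 342
χ² = Σ (O − E)² / E
  creeper: (670 − 684)² / 684 = 0.2865
  normal-legged: (356 − 342)² / 342 = 0.5731
χ² = 0.2865 + 0.5731 = 0.8596 ≈ 0.860

0.860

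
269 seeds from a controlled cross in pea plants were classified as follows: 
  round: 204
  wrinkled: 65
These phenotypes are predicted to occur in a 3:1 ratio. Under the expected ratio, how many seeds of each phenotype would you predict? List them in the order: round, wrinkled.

The 3:1 ratio has 4 parts, so with N = 269 the expected counts are:
  round: 269 × 3/4 = 201.75
  wrinkled: 269 × 1/4 = 67.25

201.75, 67.25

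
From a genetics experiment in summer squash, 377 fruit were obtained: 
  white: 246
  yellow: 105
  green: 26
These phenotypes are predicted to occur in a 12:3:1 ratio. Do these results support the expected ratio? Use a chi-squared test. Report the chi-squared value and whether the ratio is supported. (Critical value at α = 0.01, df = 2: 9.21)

21.684; not consistent

The 12:3:1 ratio has 16 parts, so with N = 377 the expected counts are:
  white: 377 × 12/16 = 282.75
  yellow: 377 × 3/16 = 70.6875
  green: 377 × 1/16 = 23.5625
χ² = Σ (O − E)² / E
  white: (246 − 282.75)² / 282.75 = 4.7765
  yellow: (105 − 70.6875)² / 70.6875 = 16.6557
  green: (26 − 23.5625)² / 23.5625 = 0.2522
χ² = 4.7765 + 16.6557 + 0.2522 = 21.6844 ≈ 21.684
Degrees of freedom = 3 − 1 = 2; critical value at α = 0.01 is 9.21.
Since 21.684 > 9.21, we reject the null hypothesis — the data do not fit the 12:3:1 ratio.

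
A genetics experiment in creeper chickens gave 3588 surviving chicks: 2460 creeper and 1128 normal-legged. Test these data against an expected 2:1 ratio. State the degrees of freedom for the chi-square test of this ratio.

1

A goodness-of-fit test with 2 phenotype classes has df = 2 − 1 = 1.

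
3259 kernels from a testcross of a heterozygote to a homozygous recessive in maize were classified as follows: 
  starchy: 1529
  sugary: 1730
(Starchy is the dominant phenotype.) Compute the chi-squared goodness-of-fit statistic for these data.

12.397

A testcross of a heterozygote (Aa × aa) gives a 1:1 phenotypic ratio.
Expected counts for N = 3259 under a 1:1 ratio (total parts = 2):
  starchy: 3259 × 1/2 = 1629.5
  sugary: 3259 × 1/2 = 1629.5
χ² = Σ (O − E)² / E
  starchy: (1529 − 1629.5)² / 1629.5 = 6.1984
  sugary: (1730 − 1629.5)² / 1629.5 = 6.1984
χ² = 6.1984 + 6.1984 = 12.3968 ≈ 12.397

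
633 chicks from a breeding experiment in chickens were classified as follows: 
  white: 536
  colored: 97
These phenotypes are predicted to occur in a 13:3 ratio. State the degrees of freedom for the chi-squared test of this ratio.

A goodness-of-fit test with 2 phenotype classes has df = 2 − 1 = 1.

1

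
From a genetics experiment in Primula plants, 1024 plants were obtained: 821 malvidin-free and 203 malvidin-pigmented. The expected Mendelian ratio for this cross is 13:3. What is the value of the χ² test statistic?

Expected counts for N = 1024 under a 13:3 ratio (total parts = 16):
  malvidin-free: 1024 × 13/16 = 832
  malvidin-pigmented: 1024 × 3/16 = 192
χ² = Σ (O − E)² / E
  malvidin-free: (821 − 832)² / 832 = 0.1454
  malvidin-pigmented: (203 − 192)² / 192 = 0.6302
χ² = 0.1454 + 0.6302 = 0.7756 ≈ 0.776

0.776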